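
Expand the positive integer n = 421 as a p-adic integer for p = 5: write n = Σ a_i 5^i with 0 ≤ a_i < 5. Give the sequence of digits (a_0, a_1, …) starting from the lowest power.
(a_0, a_1, …) = (1, 4, 1, 3)

Repeated division by 5 gives the digits low-to-high: 421 = 1 + 4·5^1 + 1·5^2 + 3·5^3. Digit sequence: (1, 4, 1, 3).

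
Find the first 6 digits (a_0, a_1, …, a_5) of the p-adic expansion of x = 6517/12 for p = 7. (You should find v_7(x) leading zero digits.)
(a_0, …, a_5) = (0, 0, 0, 1, 3, 6)

v_7(6517/12) = 3, so a_0 = ... = a_2 = 0. Factor out: x = 7^3 · u with u = 19/12 a unit in ℤ_7. Expand u iteratively via a_{v+i} = u_i mod 7, u_{i+1} = (u_i − a_{v+i})/7:
  u_0 = 19/12;  a_3 = 1;  u_1 = (u_0 − 1)/7 = 1/12
  u_1 = 1/12;  a_4 = 3;  u_2 = (u_1 − 3)/7 = -5/12
  u_2 = -5/12;  a_5 = 6;  u_3 = (u_2 − 6)/7 = -11/12
Digits: (0, 0, 0, 1, 3, 6).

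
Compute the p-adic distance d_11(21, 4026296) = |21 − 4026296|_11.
d_11(21, 4026296) = 1/161051

Step 1 — x − y = 21 − 4026296 = -4026275. Step 2 — v_11(-4026275) = 5 (factor: -4026275 = −(11^5 · 25); the sign does not affect v_p). Step 3 — |x − y|_11 = 11^{-5} = 1/161051.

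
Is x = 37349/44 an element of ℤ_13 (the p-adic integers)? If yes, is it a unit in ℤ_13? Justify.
x ∈ ℤ_13 but not a unit; v_13(x) = 3 > 0

ℤ_13 = {x ∈ ℚ_13 : v_13(x) ≥ 0} and ℤ_13^× = {x ∈ ℤ_13 : v_13(x) = 0}. Here v_13(37349/44) = v_13(num) − v_13(den) = 3; compare against these criteria.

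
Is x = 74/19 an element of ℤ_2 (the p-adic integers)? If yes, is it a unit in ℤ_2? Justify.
x ∈ ℤ_2 but not a unit; v_2(x) = 1 > 0

ℤ_2 = {x ∈ ℚ_2 : v_2(x) ≥ 0} and ℤ_2^× = {x ∈ ℤ_2 : v_2(x) = 0}. Here v_2(74/19) = v_2(num) − v_2(den) = 1; compare against these criteria.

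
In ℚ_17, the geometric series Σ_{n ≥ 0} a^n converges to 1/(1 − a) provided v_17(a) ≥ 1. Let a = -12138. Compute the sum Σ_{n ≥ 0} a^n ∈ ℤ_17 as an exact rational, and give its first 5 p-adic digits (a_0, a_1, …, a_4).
Σ a^n = 1/(1 − a) = 1/12139;  first 5 digits = (1, 0, 9, 14, 12)

v_17(a) = 2 ≥ 1, so the series converges in ℤ_17 to 1/(1 − a) = 1/(1 − (-12138)) = 1/12139. Expand this rational in ℤ_17: compute digits iteratively via d_i = x_i mod 17, x_{i+1} = (x_i − d_i)/17. The first 5 digits are (1, 0, 9, 14, 12).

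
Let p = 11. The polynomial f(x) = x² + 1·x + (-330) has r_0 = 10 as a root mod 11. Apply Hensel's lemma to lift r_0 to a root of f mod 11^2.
r_1 = 32 (mod 121)

Hensel: r_{i+1} = r_i − f(r_i)·(f′(r_i))^{-1} mod 11^{i+2}, f′(x) = 2x + 1. Iterate:
  r_0 = 10 (mod 11)
  r_1 = 32 (mod 121)
Final: r = 32 satisfies f(r) ≡ 0 mod 11^2.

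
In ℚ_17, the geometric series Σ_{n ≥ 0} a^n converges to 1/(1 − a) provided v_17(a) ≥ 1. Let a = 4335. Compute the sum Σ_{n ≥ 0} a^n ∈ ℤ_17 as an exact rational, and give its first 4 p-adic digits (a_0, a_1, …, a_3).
Σ a^n = 1/(1 − a) = -1/4334;  first 4 digits = (1, 0, 15, 0)

v_17(a) = 2 ≥ 1, so the series converges in ℤ_17 to 1/(1 − a) = 1/(1 − 4335) = -1/4334. Expand this rational in ℤ_17: compute digits iteratively via d_i = x_i mod 17, x_{i+1} = (x_i − d_i)/17. The first 4 digits are (1, 0, 15, 0).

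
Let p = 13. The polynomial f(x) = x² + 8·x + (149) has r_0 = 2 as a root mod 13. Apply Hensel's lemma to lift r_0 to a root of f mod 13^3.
r_2 = 171 (mod 2197)

Hensel: r_{i+1} = r_i − f(r_i)·(f′(r_i))^{-1} mod 13^{i+2}, f′(x) = 2x + 8. Iterate:
  r_0 = 2 (mod 13)
  r_1 = 2 (mod 169)
  r_2 = 171 (mod 2197)
Final: r = 171 satisfies f(r) ≡ 0 mod 13^3.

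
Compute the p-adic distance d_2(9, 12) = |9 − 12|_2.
d_2(9, 12) = 1

Step 1 — x − y = 9 − 12 = -3. Step 2 — v_2(-3) = 0 (factor: -3 = −(2^0 · 3); the sign does not affect v_p). Step 3 — |x − y|_2 = 2^{0} = 1.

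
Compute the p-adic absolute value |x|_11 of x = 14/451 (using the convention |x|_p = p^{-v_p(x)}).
|14/451|_11 = 11

Step 1 — compute v_11(x) by factoring powers of 11 out of the numerator and denominator: v_11(14/451) = -1. Step 2 — apply |x|_p = p^{-v_p(x)} = 11^{1} = 11.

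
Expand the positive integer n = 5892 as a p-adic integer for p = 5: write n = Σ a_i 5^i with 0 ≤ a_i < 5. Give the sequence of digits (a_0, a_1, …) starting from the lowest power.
(a_0, a_1, …) = (2, 3, 0, 2, 4, 1)

Repeated division by 5 gives the digits low-to-high: 5892 = 2 + 3·5^1 + 2·5^3 + 4·5^4 + 1·5^5. Digit sequence: (2, 3, 0, 2, 4, 1).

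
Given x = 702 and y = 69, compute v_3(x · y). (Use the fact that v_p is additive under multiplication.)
v_3(48438) = 4

v_p(x) = 3 (factor: 702 = 3^3 · 26); v_p(y) = 1 (factor: 69 = 3^1 · 23). Additivity: v_p(xy) = v_p(x) + v_p(y) = 3 + 1 = 4. (Direct check: xy = 48438 = 3^4 · (598).)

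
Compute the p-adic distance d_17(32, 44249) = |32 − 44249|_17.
d_17(32, 44249) = 1/4913

Step 1 — x − y = 32 − 44249 = -44217. Step 2 — v_17(-44217) = 3 (factor: -44217 = −(17^3 · 9); the sign does not affect v_p). Step 3 — |x − y|_17 = 17^{-3} = 1/4913.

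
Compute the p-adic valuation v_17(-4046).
v_17(-4046) = 2

v_17(n) is the largest exponent k such that 17^k divides n. Factor out: -4046 = -17^2 · 14. (Sign doesn't affect v_p.) So v_17(-4046) = 2.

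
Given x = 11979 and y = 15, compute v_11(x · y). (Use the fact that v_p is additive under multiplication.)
v_11(179685) = 3

v_p(x) = 3 (factor: 11979 = 11^3 · 9); v_p(y) = 0 (factor: 15 = 11^0 · 15). Additivity: v_p(xy) = v_p(x) + v_p(y) = 3 + 0 = 3. (Direct check: xy = 179685 = 11^3 · (135).)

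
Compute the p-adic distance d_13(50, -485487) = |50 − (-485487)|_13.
d_13(50, -485487) = 1/28561

Step 1 — x − y = 50 − (-485487) = 485537. Step 2 — v_13(485537) = 4 (factor: 485537 = (13^4 · 17); the sign does not affect v_p). Step 3 — |x − y|_13 = 13^{-4} = 1/28561.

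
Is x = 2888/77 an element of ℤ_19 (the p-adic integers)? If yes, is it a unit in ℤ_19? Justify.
x ∈ ℤ_19 but not a unit; v_19(x) = 2 > 0

ℤ_19 = {x ∈ ℚ_19 : v_19(x) ≥ 0} and ℤ_19^× = {x ∈ ℤ_19 : v_19(x) = 0}. Here v_19(2888/77) = v_19(num) − v_19(den) = 2; compare against these criteria.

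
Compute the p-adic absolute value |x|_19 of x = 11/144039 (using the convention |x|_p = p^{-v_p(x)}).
|11/144039|_19 = 6859

Step 1 — compute v_19(x) by factoring powers of 19 out of the numerator and denominator: v_19(11/144039) = -3. Step 2 — apply |x|_p = p^{-v_p(x)} = 19^{3} = 6859.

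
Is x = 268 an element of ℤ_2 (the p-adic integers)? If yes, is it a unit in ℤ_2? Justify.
x ∈ ℤ_2 but not a unit; v_2(x) = 2 > 0

ℤ_2 = {x ∈ ℚ_2 : v_2(x) ≥ 0} and ℤ_2^× = {x ∈ ℤ_2 : v_2(x) = 0}. Here v_2(268) = v_2(num) − v_2(den) = 2; compare against these criteria.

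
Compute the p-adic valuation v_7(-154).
v_7(-154) = 1

v_7(n) is the largest exponent k such that 7^k divides n. Factor out: -154 = -7^1 · 22. (Sign doesn't affect v_p.) So v_7(-154) = 1.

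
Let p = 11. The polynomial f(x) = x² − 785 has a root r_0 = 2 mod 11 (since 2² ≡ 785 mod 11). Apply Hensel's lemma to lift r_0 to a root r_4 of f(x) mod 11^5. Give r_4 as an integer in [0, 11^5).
r_4 = 127822 (mod 161051)

Hensel's recurrence: r_{i+1} = r_i − f(r_i)·(f′(r_i))^{-1} mod 11^{i+2}, with f′(x) = 2x. Iterate:
  r_0 = 2 (mod 11)
  r_1 = 46 (mod 121)
  r_2 = 46 (mod 1331)
  r_3 = 10694 (mod 14641)
  r_4 = 127822 (mod 161051)
Final: r_4 = 127822, and one checks f(r_4) ≡ 0 mod 11^5.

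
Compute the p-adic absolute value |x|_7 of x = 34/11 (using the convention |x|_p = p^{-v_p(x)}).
|34/11|_7 = 1

Step 1 — compute v_7(x) by factoring powers of 7 out of the numerator and denominator: v_7(34/11) = 0. Step 2 — apply |x|_p = p^{-v_p(x)} = 7^{0} = 1.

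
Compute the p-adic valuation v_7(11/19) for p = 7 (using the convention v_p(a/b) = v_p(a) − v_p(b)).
v_7(11/19) = 0

Factor powers of 7 from the numerator and denominator of the reduced fraction: 11 = 7^0 · 11 and 19 = 7^0 · 19. Apply v_p(a/b) = v_p(a) − v_p(b): v_7(11/19) = 0 − 0 = 0.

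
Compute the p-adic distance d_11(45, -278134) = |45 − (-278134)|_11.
d_11(45, -278134) = 1/14641

Step 1 — x − y = 45 − (-278134) = 278179. Step 2 — v_11(278179) = 4 (factor: 278179 = (11^4 · 19); the sign does not affect v_p). Step 3 — |x − y|_11 = 11^{-4} = 1/14641.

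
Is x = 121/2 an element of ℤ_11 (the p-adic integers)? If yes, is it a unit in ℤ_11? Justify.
x ∈ ℤ_11 but not a unit; v_11(x) = 2 > 0

ℤ_11 = {x ∈ ℚ_11 : v_11(x) ≥ 0} and ℤ_11^× = {x ∈ ℤ_11 : v_11(x) = 0}. Here v_11(121/2) = v_11(num) − v_11(den) = 2; compare against these criteria.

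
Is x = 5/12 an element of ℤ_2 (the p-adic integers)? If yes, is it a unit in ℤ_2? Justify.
x ∉ ℤ_2 (v_2(x) = -2 < 0)

ℤ_2 = {x ∈ ℚ_2 : v_2(x) ≥ 0} and ℤ_2^× = {x ∈ ℤ_2 : v_2(x) = 0}. Here v_2(5/12) = v_2(num) − v_2(den) = -2; compare against these criteria.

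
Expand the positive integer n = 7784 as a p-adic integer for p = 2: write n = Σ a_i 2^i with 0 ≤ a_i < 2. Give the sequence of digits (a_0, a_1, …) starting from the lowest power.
(a_0, a_1, …) = (0, 0, 0, 1, 0, 1, 1, 0, 0, 1, 1, 1, 1)

Repeated division by 2 gives the digits low-to-high: 7784 = 1·2^3 + 1·2^5 + 1·2^6 + 1·2^9 + 1·2^10 + 1·2^11 + 1·2^12. Digit sequence: (0, 0, 0, 1, 0, 1, 1, 0, 0, 1, 1, 1, 1).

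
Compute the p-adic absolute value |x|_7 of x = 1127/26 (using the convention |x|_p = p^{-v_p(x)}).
|1127/26|_7 = 1/49

Step 1 — compute v_7(x) by factoring powers of 7 out of the numerator and denominator: v_7(1127/26) = 2. Step 2 — apply |x|_p = p^{-v_p(x)} = 7^{-2} = 1/49.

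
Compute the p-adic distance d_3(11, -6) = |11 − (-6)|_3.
d_3(11, -6) = 1

Step 1 — x − y = 11 − (-6) = 17. Step 2 — v_3(17) = 0 (factor: 17 = (3^0 · 17); the sign does not affect v_p). Step 3 — |x − y|_3 = 3^{0} = 1.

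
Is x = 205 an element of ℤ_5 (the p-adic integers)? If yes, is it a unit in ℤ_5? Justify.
x ∈ ℤ_5 but not a unit; v_5(x) = 1 > 0

ℤ_5 = {x ∈ ℚ_5 : v_5(x) ≥ 0} and ℤ_5^× = {x ∈ ℤ_5 : v_5(x) = 0}. Here v_5(205) = v_5(num) − v_5(den) = 1; compare against these criteria.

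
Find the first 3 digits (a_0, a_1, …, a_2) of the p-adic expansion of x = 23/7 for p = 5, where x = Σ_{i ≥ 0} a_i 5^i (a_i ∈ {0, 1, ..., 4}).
(a_0, …, a_2) = (4, 2, 1)

v_5(23/7) = 0 (numerator and denominator both coprime to 5), so x ∈ ℤ_5^×. Compute digits iteratively via a_i = x_i mod 5, x_{i+1} = (x_i − a_i)/5, with x_0 = x:
  x_0 = 23/7;  a_0 = 4;  x_1 = (x_0 − 4)/5 = -1/7
  x_1 = -1/7;  a_1 = 2;  x_2 = (x_1 − 2)/5 = -3/7
  x_2 = -3/7;  a_2 = 1;  x_3 = (x_2 − 1)/5 = -2/7
Digits: (4, 2, 1).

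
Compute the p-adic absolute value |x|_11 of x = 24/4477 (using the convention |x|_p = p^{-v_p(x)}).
|24/4477|_11 = 121

Step 1 — compute v_11(x) by factoring powers of 11 out of the numerator and denominator: v_11(24/4477) = -2. Step 2 — apply |x|_p = p^{-v_p(x)} = 11^{2} = 121.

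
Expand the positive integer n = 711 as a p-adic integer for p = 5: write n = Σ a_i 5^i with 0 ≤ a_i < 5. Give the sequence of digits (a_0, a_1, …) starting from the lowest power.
(a_0, a_1, …) = (1, 2, 3, 0, 1)

Repeated division by 5 gives the digits low-to-high: 711 = 1 + 2·5^1 + 3·5^2 + 1·5^4. Digit sequence: (1, 2, 3, 0, 1).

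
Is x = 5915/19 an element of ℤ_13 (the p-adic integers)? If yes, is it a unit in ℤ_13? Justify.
x ∈ ℤ_13 but not a unit; v_13(x) = 2 > 0

ℤ_13 = {x ∈ ℚ_13 : v_13(x) ≥ 0} and ℤ_13^× = {x ∈ ℤ_13 : v_13(x) = 0}. Here v_13(5915/19) = v_13(num) − v_13(den) = 2; compare against these criteria.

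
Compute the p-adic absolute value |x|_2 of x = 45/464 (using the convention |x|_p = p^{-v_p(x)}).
|45/464|_2 = 16

Step 1 — compute v_2(x) by factoring powers of 2 out of the numerator and denominator: v_2(45/464) = -4. Step 2 — apply |x|_p = p^{-v_p(x)} = 2^{4} = 16.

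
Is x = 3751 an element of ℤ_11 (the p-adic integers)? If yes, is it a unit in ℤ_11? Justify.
x ∈ ℤ_11 but not a unit; v_11(x) = 2 > 0

ℤ_11 = {x ∈ ℚ_11 : v_11(x) ≥ 0} and ℤ_11^× = {x ∈ ℤ_11 : v_11(x) = 0}. Here v_11(3751) = v_11(num) − v_11(den) = 2; compare against these criteria.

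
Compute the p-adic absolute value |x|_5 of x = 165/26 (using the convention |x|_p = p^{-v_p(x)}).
|165/26|_5 = 1/5

Step 1 — compute v_5(x) by factoring powers of 5 out of the numerator and denominator: v_5(165/26) = 1. Step 2 — apply |x|_p = p^{-v_p(x)} = 5^{-1} = 1/5.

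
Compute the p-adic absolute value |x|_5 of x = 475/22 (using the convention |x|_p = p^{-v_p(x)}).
|475/22|_5 = 1/25

Step 1 — compute v_5(x) by factoring powers of 5 out of the numerator and denominator: v_5(475/22) = 2. Step 2 — apply |x|_p = p^{-v_p(x)} = 5^{-2} = 1/25.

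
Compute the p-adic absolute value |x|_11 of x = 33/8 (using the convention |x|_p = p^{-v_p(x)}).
|33/8|_11 = 1/11

Step 1 — compute v_11(x) by factoring powers of 11 out of the numerator and denominator: v_11(33/8) = 1. Step 2 — apply |x|_p = p^{-v_p(x)} = 11^{-1} = 1/11.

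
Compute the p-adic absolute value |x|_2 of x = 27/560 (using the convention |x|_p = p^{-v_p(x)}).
|27/560|_2 = 16

Step 1 — compute v_2(x) by factoring powers of 2 out of the numerator and denominator: v_2(27/560) = -4. Step 2 — apply |x|_p = p^{-v_p(x)} = 2^{4} = 16.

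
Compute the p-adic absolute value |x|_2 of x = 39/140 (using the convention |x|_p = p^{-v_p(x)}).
|39/140|_2 = 4

Step 1 — compute v_2(x) by factoring powers of 2 out of the numerator and denominator: v_2(39/140) = -2. Step 2 — apply |x|_p = p^{-v_p(x)} = 2^{2} = 4.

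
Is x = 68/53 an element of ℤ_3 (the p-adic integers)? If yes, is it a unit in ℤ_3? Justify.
x ∈ ℤ_3^× (unit); v_3(x) = 0

ℤ_3 = {x ∈ ℚ_3 : v_3(x) ≥ 0} and ℤ_3^× = {x ∈ ℤ_3 : v_3(x) = 0}. Here v_3(68/53) = v_3(num) − v_3(den) = 0; compare against these criteria.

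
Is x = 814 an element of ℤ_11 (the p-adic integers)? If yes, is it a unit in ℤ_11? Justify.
x ∈ ℤ_11 but not a unit; v_11(x) = 1 > 0

ℤ_11 = {x ∈ ℚ_11 : v_11(x) ≥ 0} and ℤ_11^× = {x ∈ ℤ_11 : v_11(x) = 0}. Here v_11(814) = v_11(num) − v_11(den) = 1; compare against these criteria.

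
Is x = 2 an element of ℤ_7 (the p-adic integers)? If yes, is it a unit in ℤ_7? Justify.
x ∈ ℤ_7^× (unit); v_7(x) = 0

ℤ_7 = {x ∈ ℚ_7 : v_7(x) ≥ 0} and ℤ_7^× = {x ∈ ℤ_7 : v_7(x) = 0}. Here v_7(2) = v_7(num) − v_7(den) = 0; compare against these criteria.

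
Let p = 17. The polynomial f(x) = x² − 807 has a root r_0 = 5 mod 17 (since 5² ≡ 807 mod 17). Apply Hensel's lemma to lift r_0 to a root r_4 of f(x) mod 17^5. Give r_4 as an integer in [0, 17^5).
r_4 = 1279544 (mod 1419857)

Hensel's recurrence: r_{i+1} = r_i − f(r_i)·(f′(r_i))^{-1} mod 17^{i+2}, with f′(x) = 2x. Iterate:
  r_0 = 5 (mod 17)
  r_1 = 141 (mod 289)
  r_2 = 2164 (mod 4913)
  r_3 = 26729 (mod 83521)
  r_4 = 1279544 (mod 1419857)
Final: r_4 = 1279544, and one checks f(r_4) ≡ 0 mod 17^5.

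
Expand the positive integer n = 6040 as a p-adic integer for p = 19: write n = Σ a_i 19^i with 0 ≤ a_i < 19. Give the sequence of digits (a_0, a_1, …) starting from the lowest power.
(a_0, a_1, …) = (17, 13, 16)

Repeated division by 19 gives the digits low-to-high: 6040 = 17 + 13·19^1 + 16·19^2. Digit sequence: (17, 13, 16).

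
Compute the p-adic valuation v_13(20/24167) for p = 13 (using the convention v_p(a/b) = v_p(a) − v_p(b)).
v_13(20/24167) = -3

Factor powers of 13 from the numerator and denominator of the reduced fraction: 20 = 13^0 · 20 and 24167 = 13^3 · 11. Apply v_p(a/b) = v_p(a) − v_p(b): v_13(20/24167) = 0 − 3 = -3.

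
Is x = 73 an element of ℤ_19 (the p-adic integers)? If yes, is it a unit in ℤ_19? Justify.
x ∈ ℤ_19^× (unit); v_19(x) = 0

ℤ_19 = {x ∈ ℚ_19 : v_19(x) ≥ 0} and ℤ_19^× = {x ∈ ℤ_19 : v_19(x) = 0}. Here v_19(73) = v_19(num) − v_19(den) = 0; compare against these criteria.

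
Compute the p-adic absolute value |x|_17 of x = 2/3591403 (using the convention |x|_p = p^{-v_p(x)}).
|2/3591403|_17 = 83521

Step 1 — compute v_17(x) by factoring powers of 17 out of the numerator and denominator: v_17(2/3591403) = -4. Step 2 — apply |x|_p = p^{-v_p(x)} = 17^{4} = 83521.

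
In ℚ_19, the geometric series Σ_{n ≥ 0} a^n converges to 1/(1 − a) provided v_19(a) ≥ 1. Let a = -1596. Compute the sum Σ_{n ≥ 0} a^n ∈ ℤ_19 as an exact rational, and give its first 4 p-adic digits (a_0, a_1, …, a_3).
Σ a^n = 1/(1 − a) = 1/1597;  first 4 digits = (1, 11, 2, 11)

v_19(a) = 1 ≥ 1, so the series converges in ℤ_19 to 1/(1 − a) = 1/(1 − (-1596)) = 1/1597. Expand this rational in ℤ_19: compute digits iteratively via d_i = x_i mod 19, x_{i+1} = (x_i − d_i)/19. The first 4 digits are (1, 11, 2, 11).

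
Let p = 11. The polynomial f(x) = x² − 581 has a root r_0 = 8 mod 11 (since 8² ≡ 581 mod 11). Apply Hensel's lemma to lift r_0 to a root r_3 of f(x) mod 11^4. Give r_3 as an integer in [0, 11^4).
r_3 = 8170 (mod 14641)

Hensel's recurrence: r_{i+1} = r_i − f(r_i)·(f′(r_i))^{-1} mod 11^{i+2}, with f′(x) = 2x. Iterate:
  r_0 = 8 (mod 11)
  r_1 = 63 (mod 121)
  r_2 = 184 (mod 1331)
  r_3 = 8170 (mod 14641)
Final: r_3 = 8170, and one checks f(r_3) ≡ 0 mod 11^4.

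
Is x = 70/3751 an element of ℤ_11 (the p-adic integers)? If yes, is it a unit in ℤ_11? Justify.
x ∉ ℤ_11 (v_11(x) = -2 < 0)

ℤ_11 = {x ∈ ℚ_11 : v_11(x) ≥ 0} and ℤ_11^× = {x ∈ ℤ_11 : v_11(x) = 0}. Here v_11(70/3751) = v_11(num) − v_11(den) = -2; compare against these criteria.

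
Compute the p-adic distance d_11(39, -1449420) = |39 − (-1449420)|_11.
d_11(39, -1449420) = 1/161051

Step 1 — x − y = 39 − (-1449420) = 1449459. Step 2 — v_11(1449459) = 5 (factor: 1449459 = (11^5 · 9); the sign does not affect v_p). Step 3 — |x − y|_11 = 11^{-5} = 1/161051.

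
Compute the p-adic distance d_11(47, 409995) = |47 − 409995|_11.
d_11(47, 409995) = 1/14641

Step 1 — x − y = 47 − 409995 = -409948. Step 2 — v_11(-409948) = 4 (factor: -409948 = −(11^4 · 28); the sign does not affect v_p). Step 3 — |x − y|_11 = 11^{-4} = 1/14641.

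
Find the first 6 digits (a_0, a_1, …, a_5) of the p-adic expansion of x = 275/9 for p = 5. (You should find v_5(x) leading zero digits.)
(a_0, …, a_5) = (0, 0, 4, 0, 1, 2)

v_5(275/9) = 2, so a_0 = ... = a_1 = 0. Factor out: x = 5^2 · u with u = 11/9 a unit in ℤ_5. Expand u iteratively via a_{v+i} = u_i mod 5, u_{i+1} = (u_i − a_{v+i})/5:
  u_0 = 11/9;  a_2 = 4;  u_1 = (u_0 − 4)/5 = -5/9
  u_1 = -5/9;  a_3 = 0;  u_2 = (u_1 − 0)/5 = -1/9
  u_2 = -1/9;  a_4 = 1;  u_3 = (u_2 − 1)/5 = -2/9
  u_3 = -2/9;  a_5 = 2;  u_4 = (u_3 − 2)/5 = -4/9
Digits: (0, 0, 4, 0, 1, 2).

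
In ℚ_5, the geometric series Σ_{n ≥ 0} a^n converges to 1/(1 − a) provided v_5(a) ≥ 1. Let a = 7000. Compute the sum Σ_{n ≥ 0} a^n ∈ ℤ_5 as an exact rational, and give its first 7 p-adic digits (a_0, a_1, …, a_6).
Σ a^n = 1/(1 − a) = -1/6999;  first 7 digits = (1, 0, 0, 1, 1, 2, 1)

v_5(a) = 3 ≥ 1, so the series converges in ℤ_5 to 1/(1 − a) = 1/(1 − 7000) = -1/6999. Expand this rational in ℤ_5: compute digits iteratively via d_i = x_i mod 5, x_{i+1} = (x_i − d_i)/5. The first 7 digits are (1, 0, 0, 1, 1, 2, 1).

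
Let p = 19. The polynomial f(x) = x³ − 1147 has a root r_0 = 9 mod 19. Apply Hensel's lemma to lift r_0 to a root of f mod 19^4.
r_3 = 115605 (mod 130321)

Hensel: r_{i+1} = r_i − f(r_i)/f′(r_i) mod 19^{i+2}, where f′(x) = 3x². Iterate:
  r_0 = 9 (mod 19)
  r_1 = 85 (mod 361)
  r_2 = 5861 (mod 6859)
  r_3 = 115605 (mod 130321)
Final: r = 115605 with f(r) ≡ 0 mod 19^4.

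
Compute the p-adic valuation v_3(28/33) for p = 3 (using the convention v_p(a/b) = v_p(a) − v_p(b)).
v_3(28/33) = -1

Factor powers of 3 from the numerator and denominator of the reduced fraction: 28 = 3^0 · 28 and 33 = 3^1 · 11. Apply v_p(a/b) = v_p(a) − v_p(b): v_3(28/33) = 0 − 1 = -1.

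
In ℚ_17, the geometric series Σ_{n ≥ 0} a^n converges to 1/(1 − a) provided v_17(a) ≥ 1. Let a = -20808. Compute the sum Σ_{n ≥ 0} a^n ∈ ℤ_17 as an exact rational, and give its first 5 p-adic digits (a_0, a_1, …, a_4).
Σ a^n = 1/(1 − a) = 1/20809;  first 5 digits = (1, 0, 13, 12, 15)

v_17(a) = 2 ≥ 1, so the series converges in ℤ_17 to 1/(1 − a) = 1/(1 − (-20808)) = 1/20809. Expand this rational in ℤ_17: compute digits iteratively via d_i = x_i mod 17, x_{i+1} = (x_i − d_i)/17. The first 5 digits are (1, 0, 13, 12, 15).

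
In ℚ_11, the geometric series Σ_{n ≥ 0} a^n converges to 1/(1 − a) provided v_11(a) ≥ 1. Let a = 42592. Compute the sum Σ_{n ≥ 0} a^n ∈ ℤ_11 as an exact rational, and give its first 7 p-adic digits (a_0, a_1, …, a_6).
Σ a^n = 1/(1 − a) = -1/42591;  first 7 digits = (1, 0, 0, 10, 2, 0, 1)

v_11(a) = 3 ≥ 1, so the series converges in ℤ_11 to 1/(1 − a) = 1/(1 − 42592) = -1/42591. Expand this rational in ℤ_11: compute digits iteratively via d_i = x_i mod 11, x_{i+1} = (x_i − d_i)/11. The first 7 digits are (1, 0, 0, 10, 2, 0, 1).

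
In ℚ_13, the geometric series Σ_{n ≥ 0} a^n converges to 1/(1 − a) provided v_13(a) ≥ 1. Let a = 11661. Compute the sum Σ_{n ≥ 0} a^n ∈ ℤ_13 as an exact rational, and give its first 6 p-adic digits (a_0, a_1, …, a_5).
Σ a^n = 1/(1 − a) = -1/11660;  first 6 digits = (1, 0, 4, 5, 3, 2)

v_13(a) = 2 ≥ 1, so the series converges in ℤ_13 to 1/(1 − a) = 1/(1 − 11661) = -1/11660. Expand this rational in ℤ_13: compute digits iteratively via d_i = x_i mod 13, x_{i+1} = (x_i − d_i)/13. The first 6 digits are (1, 0, 4, 5, 3, 2).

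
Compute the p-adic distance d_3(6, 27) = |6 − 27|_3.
d_3(6, 27) = 1/3

Step 1 — x − y = 6 − 27 = -21. Step 2 — v_3(-21) = 1 (factor: -21 = −(3^1 · 7); the sign does not affect v_p). Step 3 — |x − y|_3 = 3^{-1} = 1/3.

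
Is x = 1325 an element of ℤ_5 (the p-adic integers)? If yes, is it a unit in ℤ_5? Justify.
x ∈ ℤ_5 but not a unit; v_5(x) = 2 > 0

ℤ_5 = {x ∈ ℚ_5 : v_5(x) ≥ 0} and ℤ_5^× = {x ∈ ℤ_5 : v_5(x) = 0}. Here v_5(1325) = v_5(num) − v_5(den) = 2; compare against these criteria.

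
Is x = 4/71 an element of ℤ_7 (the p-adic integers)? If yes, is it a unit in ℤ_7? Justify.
x ∈ ℤ_7^× (unit); v_7(x) = 0

ℤ_7 = {x ∈ ℚ_7 : v_7(x) ≥ 0} and ℤ_7^× = {x ∈ ℤ_7 : v_7(x) = 0}. Here v_7(4/71) = v_7(num) − v_7(den) = 0; compare against these criteria.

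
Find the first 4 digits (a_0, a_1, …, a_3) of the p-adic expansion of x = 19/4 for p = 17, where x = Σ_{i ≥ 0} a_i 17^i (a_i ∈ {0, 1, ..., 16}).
(a_0, …, a_3) = (9, 4, 4, 4)

v_17(19/4) = 0 (numerator and denominator both coprime to 17), so x ∈ ℤ_17^×. Compute digits iteratively via a_i = x_i mod 17, x_{i+1} = (x_i − a_i)/17, with x_0 = x:
  x_0 = 19/4;  a_0 = 9;  x_1 = (x_0 − 9)/17 = -1/4
  x_1 = -1/4;  a_1 = 4;  x_2 = (x_1 − 4)/17 = -1/4
  x_2 = -1/4;  a_2 = 4;  x_3 = (x_2 − 4)/17 = -1/4
  x_3 = -1/4;  a_3 = 4;  x_4 = (x_3 − 4)/17 = -1/4
Digits: (9, 4, 4, 4).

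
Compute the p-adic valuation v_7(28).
v_7(28) = 1

v_7(n) is the largest exponent k such that 7^k divides n. Factor out: 28 = 7^1 · 4. (Sign doesn't affect v_p.) So v_7(28) = 1.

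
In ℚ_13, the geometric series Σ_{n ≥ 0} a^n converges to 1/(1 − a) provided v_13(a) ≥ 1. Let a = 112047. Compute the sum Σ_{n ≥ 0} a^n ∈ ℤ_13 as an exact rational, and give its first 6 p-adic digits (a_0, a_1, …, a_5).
Σ a^n = 1/(1 − a) = -1/112046;  first 6 digits = (1, 0, 0, 12, 3, 0)

v_13(a) = 3 ≥ 1, so the series converges in ℤ_13 to 1/(1 − a) = 1/(1 − 112047) = -1/112046. Expand this rational in ℤ_13: compute digits iteratively via d_i = x_i mod 13, x_{i+1} = (x_i − d_i)/13. The first 6 digits are (1, 0, 0, 12, 3, 0).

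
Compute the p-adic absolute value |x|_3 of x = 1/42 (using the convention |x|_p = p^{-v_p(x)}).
|1/42|_3 = 3

Step 1 — compute v_3(x) by factoring powers of 3 out of the numerator and denominator: v_3(1/42) = -1. Step 2 — apply |x|_p = p^{-v_p(x)} = 3^{1} = 3.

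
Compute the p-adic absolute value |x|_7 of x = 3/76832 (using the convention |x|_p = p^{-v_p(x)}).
|3/76832|_7 = 2401

Step 1 — compute v_7(x) by factoring powers of 7 out of the numerator and denominator: v_7(3/76832) = -4. Step 2 — apply |x|_p = p^{-v_p(x)} = 7^{4} = 2401.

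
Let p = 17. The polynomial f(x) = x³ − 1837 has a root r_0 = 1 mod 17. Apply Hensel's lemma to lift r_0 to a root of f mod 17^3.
r_2 = 4370 (mod 4913)

Hensel: r_{i+1} = r_i − f(r_i)/f′(r_i) mod 17^{i+2}, where f′(x) = 3x². Iterate:
  r_0 = 1 (mod 17)
  r_1 = 35 (mod 289)
  r_2 = 4370 (mod 4913)
Final: r = 4370 with f(r) ≡ 0 mod 17^3.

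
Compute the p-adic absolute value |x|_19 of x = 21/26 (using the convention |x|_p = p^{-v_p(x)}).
|21/26|_19 = 1

Step 1 — compute v_19(x) by factoring powers of 19 out of the numerator and denominator: v_19(21/26) = 0. Step 2 — apply |x|_p = p^{-v_p(x)} = 19^{0} = 1.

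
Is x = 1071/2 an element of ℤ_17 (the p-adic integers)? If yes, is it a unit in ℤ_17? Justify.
x ∈ ℤ_17 but not a unit; v_17(x) = 1 > 0

ℤ_17 = {x ∈ ℚ_17 : v_17(x) ≥ 0} and ℤ_17^× = {x ∈ ℤ_17 : v_17(x) = 0}. Here v_17(1071/2) = v_17(num) − v_17(den) = 1; compare against these criteria.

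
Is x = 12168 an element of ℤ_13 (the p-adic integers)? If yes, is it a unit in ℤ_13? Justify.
x ∈ ℤ_13 but not a unit; v_13(x) = 2 > 0

ℤ_13 = {x ∈ ℚ_13 : v_13(x) ≥ 0} and ℤ_13^× = {x ∈ ℤ_13 : v_13(x) = 0}. Here v_13(12168) = v_13(num) − v_13(den) = 2; compare against these criteria.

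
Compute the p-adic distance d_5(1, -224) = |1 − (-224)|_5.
d_5(1, -224) = 1/25

Step 1 — x − y = 1 − (-224) = 225. Step 2 — v_5(225) = 2 (factor: 225 = (5^2 · 9); the sign does not affect v_p). Step 3 — |x − y|_5 = 5^{-2} = 1/25.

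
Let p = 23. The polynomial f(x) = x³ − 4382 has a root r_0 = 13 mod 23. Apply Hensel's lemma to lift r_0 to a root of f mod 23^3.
r_2 = 611 (mod 12167)

Hensel: r_{i+1} = r_i − f(r_i)/f′(r_i) mod 23^{i+2}, where f′(x) = 3x². Iterate:
  r_0 = 13 (mod 23)
  r_1 = 82 (mod 529)
  r_2 = 611 (mod 12167)
Final: r = 611 with f(r) ≡ 0 mod 23^3.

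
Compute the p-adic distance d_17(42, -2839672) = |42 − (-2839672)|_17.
d_17(42, -2839672) = 1/1419857

Step 1 — x − y = 42 − (-2839672) = 2839714. Step 2 — v_17(2839714) = 5 (factor: 2839714 = (17^5 · 2); the sign does not affect v_p). Step 3 — |x − y|_17 = 17^{-5} = 1/1419857.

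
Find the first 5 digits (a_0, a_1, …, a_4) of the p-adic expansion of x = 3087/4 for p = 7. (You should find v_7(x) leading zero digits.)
(a_0, …, a_4) = (0, 0, 0, 4, 5)

v_7(3087/4) = 3, so a_0 = ... = a_2 = 0. Factor out: x = 7^3 · u with u = 9/4 a unit in ℤ_7. Expand u iteratively via a_{v+i} = u_i mod 7, u_{i+1} = (u_i − a_{v+i})/7:
  u_0 = 9/4;  a_3 = 4;  u_1 = (u_0 − 4)/7 = -1/4
  u_1 = -1/4;  a_4 = 5;  u_2 = (u_1 − 5)/7 = -3/4
Digits: (0, 0, 0, 4, 5).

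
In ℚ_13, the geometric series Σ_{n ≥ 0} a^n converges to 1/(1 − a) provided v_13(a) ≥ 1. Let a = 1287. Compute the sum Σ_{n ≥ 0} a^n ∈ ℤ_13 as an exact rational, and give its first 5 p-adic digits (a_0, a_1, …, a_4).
Σ a^n = 1/(1 − a) = -1/1286;  first 5 digits = (1, 8, 6, 5, 12)

v_13(a) = 1 ≥ 1, so the series converges in ℤ_13 to 1/(1 − a) = 1/(1 − 1287) = -1/1286. Expand this rational in ℤ_13: compute digits iteratively via d_i = x_i mod 13, x_{i+1} = (x_i − d_i)/13. The first 5 digits are (1, 8, 6, 5, 12).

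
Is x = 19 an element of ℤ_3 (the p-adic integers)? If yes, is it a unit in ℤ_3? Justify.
x ∈ ℤ_3^× (unit); v_3(x) = 0

ℤ_3 = {x ∈ ℚ_3 : v_3(x) ≥ 0} and ℤ_3^× = {x ∈ ℤ_3 : v_3(x) = 0}. Here v_3(19) = v_3(num) − v_3(den) = 0; compare against these criteria.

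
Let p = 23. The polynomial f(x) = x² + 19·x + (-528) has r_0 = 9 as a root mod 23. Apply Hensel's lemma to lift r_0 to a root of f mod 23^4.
r_3 = 238910 (mod 279841)

Hensel: r_{i+1} = r_i − f(r_i)·(f′(r_i))^{-1} mod 23^{i+2}, f′(x) = 2x + 19. Iterate:
  r_0 = 9 (mod 23)
  r_1 = 331 (mod 529)
  r_2 = 7737 (mod 12167)
  r_3 = 238910 (mod 279841)
Final: r = 238910 satisfies f(r) ≡ 0 mod 23^4.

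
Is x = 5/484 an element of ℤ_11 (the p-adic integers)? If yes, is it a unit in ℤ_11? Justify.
x ∉ ℤ_11 (v_11(x) = -2 < 0)

ℤ_11 = {x ∈ ℚ_11 : v_11(x) ≥ 0} and ℤ_11^× = {x ∈ ℤ_11 : v_11(x) = 0}. Here v_11(5/484) = v_11(num) − v_11(den) = -2; compare against these criteria.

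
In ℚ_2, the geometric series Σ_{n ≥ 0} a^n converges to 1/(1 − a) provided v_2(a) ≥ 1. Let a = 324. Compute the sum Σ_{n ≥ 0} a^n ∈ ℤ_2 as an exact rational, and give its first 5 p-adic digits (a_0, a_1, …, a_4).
Σ a^n = 1/(1 − a) = -1/323;  first 5 digits = (1, 0, 1, 0, 1)

v_2(a) = 2 ≥ 1, so the series converges in ℤ_2 to 1/(1 − a) = 1/(1 − 324) = -1/323. Expand this rational in ℤ_2: compute digits iteratively via d_i = x_i mod 2, x_{i+1} = (x_i − d_i)/2. The first 5 digits are (1, 0, 1, 0, 1).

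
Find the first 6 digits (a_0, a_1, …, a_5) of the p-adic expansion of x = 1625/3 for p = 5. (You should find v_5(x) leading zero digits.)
(a_0, …, a_5) = (0, 0, 0, 1, 4, 1)

v_5(1625/3) = 3, so a_0 = ... = a_2 = 0. Factor out: x = 5^3 · u with u = 13/3 a unit in ℤ_5. Expand u iteratively via a_{v+i} = u_i mod 5, u_{i+1} = (u_i − a_{v+i})/5:
  u_0 = 13/3;  a_3 = 1;  u_1 = (u_0 − 1)/5 = 2/3
  u_1 = 2/3;  a_4 = 4;  u_2 = (u_1 − 4)/5 = -2/3
  u_2 = -2/3;  a_5 = 1;  u_3 = (u_2 − 1)/5 = -1/3
Digits: (0, 0, 0, 1, 4, 1).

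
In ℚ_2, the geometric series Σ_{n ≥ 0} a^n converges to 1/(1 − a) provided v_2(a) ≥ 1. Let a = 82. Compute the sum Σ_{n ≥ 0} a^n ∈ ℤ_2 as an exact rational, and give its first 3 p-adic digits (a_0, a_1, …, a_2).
Σ a^n = 1/(1 − a) = -1/81;  first 3 digits = (1, 1, 1)

v_2(a) = 1 ≥ 1, so the series converges in ℤ_2 to 1/(1 − a) = 1/(1 − 82) = -1/81. Expand this rational in ℤ_2: compute digits iteratively via d_i = x_i mod 2, x_{i+1} = (x_i − d_i)/2. The first 3 digits are (1, 1, 1).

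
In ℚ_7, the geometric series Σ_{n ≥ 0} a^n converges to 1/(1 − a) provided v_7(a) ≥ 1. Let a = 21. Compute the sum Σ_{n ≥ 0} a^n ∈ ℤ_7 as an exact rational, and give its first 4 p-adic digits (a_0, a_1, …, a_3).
Σ a^n = 1/(1 − a) = -1/20;  first 4 digits = (1, 3, 2, 0)

v_7(a) = 1 ≥ 1, so the series converges in ℤ_7 to 1/(1 − a) = 1/(1 − 21) = -1/20. Expand this rational in ℤ_7: compute digits iteratively via d_i = x_i mod 7, x_{i+1} = (x_i − d_i)/7. The first 4 digits are (1, 3, 2, 0).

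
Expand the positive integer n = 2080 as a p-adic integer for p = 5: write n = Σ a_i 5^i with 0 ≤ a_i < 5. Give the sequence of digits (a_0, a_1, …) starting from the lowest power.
(a_0, a_1, …) = (0, 1, 3, 1, 3)

Repeated division by 5 gives the digits low-to-high: 2080 = 1·5^1 + 3·5^2 + 1·5^3 + 3·5^4. Digit sequence: (0, 1, 3, 1, 3).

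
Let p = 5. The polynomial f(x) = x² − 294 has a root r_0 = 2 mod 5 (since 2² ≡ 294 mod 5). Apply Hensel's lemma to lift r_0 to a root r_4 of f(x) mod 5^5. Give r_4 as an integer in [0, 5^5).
r_4 = 2987 (mod 3125)

Hensel's recurrence: r_{i+1} = r_i − f(r_i)·(f′(r_i))^{-1} mod 5^{i+2}, with f′(x) = 2x. Iterate:
  r_0 = 2 (mod 5)
  r_1 = 12 (mod 25)
  r_2 = 112 (mod 125)
  r_3 = 487 (mod 625)
  r_4 = 2987 (mod 3125)
Final: r_4 = 2987, and one checks f(r_4) ≡ 0 mod 5^5.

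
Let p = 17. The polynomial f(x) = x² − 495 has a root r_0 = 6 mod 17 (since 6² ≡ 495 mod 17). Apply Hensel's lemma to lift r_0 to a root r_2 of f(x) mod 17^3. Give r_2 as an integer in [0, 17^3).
r_2 = 1995 (mod 4913)

Hensel's recurrence: r_{i+1} = r_i − f(r_i)·(f′(r_i))^{-1} mod 17^{i+2}, with f′(x) = 2x. Iterate:
  r_0 = 6 (mod 17)
  r_1 = 261 (mod 289)
  r_2 = 1995 (mod 4913)
Final: r_2 = 1995, and one checks f(r_2) ≡ 0 mod 17^3.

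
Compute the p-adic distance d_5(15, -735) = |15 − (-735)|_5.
d_5(15, -735) = 1/125

Step 1 — x − y = 15 − (-735) = 750. Step 2 — v_5(750) = 3 (factor: 750 = (5^3 · 6); the sign does not affect v_p). Step 3 — |x − y|_5 = 5^{-3} = 1/125.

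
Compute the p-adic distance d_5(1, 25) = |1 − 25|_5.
d_5(1, 25) = 1

Step 1 — x − y = 1 − 25 = -24. Step 2 — v_5(-24) = 0 (factor: -24 = −(5^0 · 24); the sign does not affect v_p). Step 3 — |x − y|_5 = 5^{0} = 1.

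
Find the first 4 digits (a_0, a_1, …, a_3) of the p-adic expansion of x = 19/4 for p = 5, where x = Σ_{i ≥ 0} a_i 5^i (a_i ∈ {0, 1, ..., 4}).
(a_0, …, a_3) = (1, 2, 1, 1)

v_5(19/4) = 0 (numerator and denominator both coprime to 5), so x ∈ ℤ_5^×. Compute digits iteratively via a_i = x_i mod 5, x_{i+1} = (x_i − a_i)/5, with x_0 = x:
  x_0 = 19/4;  a_0 = 1;  x_1 = (x_0 − 1)/5 = 3/4
  x_1 = 3/4;  a_1 = 2;  x_2 = (x_1 − 2)/5 = -1/4
  x_2 = -1/4;  a_2 = 1;  x_3 = (x_2 − 1)/5 = -1/4
  x_3 = -1/4;  a_3 = 1;  x_4 = (x_3 − 1)/5 = -1/4
Digits: (1, 2, 1, 1).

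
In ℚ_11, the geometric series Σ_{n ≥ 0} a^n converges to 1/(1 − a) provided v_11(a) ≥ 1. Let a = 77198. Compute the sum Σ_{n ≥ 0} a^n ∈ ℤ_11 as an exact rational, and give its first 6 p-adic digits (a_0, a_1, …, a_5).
Σ a^n = 1/(1 − a) = -1/77197;  first 6 digits = (1, 0, 0, 3, 5, 0)

v_11(a) = 3 ≥ 1, so the series converges in ℤ_11 to 1/(1 − a) = 1/(1 − 77198) = -1/77197. Expand this rational in ℤ_11: compute digits iteratively via d_i = x_i mod 11, x_{i+1} = (x_i − d_i)/11. The first 6 digits are (1, 0, 0, 3, 5, 0).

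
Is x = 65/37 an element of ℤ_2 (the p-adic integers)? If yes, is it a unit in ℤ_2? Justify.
x ∈ ℤ_2^× (unit); v_2(x) = 0

ℤ_2 = {x ∈ ℚ_2 : v_2(x) ≥ 0} and ℤ_2^× = {x ∈ ℤ_2 : v_2(x) = 0}. Here v_2(65/37) = v_2(num) − v_2(den) = 0; compare against these criteria.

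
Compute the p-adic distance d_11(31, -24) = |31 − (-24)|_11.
d_11(31, -24) = 1/11

Step 1 — x − y = 31 − (-24) = 55. Step 2 — v_11(55) = 1 (factor: 55 = (11^1 · 5); the sign does not affect v_p). Step 3 — |x − y|_11 = 11^{-1} = 1/11.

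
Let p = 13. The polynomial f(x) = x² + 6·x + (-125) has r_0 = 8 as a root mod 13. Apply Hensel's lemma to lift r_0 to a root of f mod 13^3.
r_2 = 1737 (mod 2197)

Hensel: r_{i+1} = r_i − f(r_i)·(f′(r_i))^{-1} mod 13^{i+2}, f′(x) = 2x + 6. Iterate:
  r_0 = 8 (mod 13)
  r_1 = 47 (mod 169)
  r_2 = 1737 (mod 2197)
Final: r = 1737 satisfies f(r) ≡ 0 mod 13^3.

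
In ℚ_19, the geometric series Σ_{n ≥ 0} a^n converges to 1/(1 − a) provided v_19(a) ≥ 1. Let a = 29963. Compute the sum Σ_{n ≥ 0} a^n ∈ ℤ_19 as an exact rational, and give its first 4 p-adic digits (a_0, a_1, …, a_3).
Σ a^n = 1/(1 − a) = -1/29962;  first 4 digits = (1, 0, 7, 4)

v_19(a) = 2 ≥ 1, so the series converges in ℤ_19 to 1/(1 − a) = 1/(1 − 29963) = -1/29962. Expand this rational in ℤ_19: compute digits iteratively via d_i = x_i mod 19, x_{i+1} = (x_i − d_i)/19. The first 4 digits are (1, 0, 7, 4).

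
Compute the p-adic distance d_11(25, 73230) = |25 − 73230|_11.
d_11(25, 73230) = 1/14641

Step 1 — x − y = 25 − 73230 = -73205. Step 2 — v_11(-73205) = 4 (factor: -73205 = −(11^4 · 5); the sign does not affect v_p). Step 3 — |x − y|_11 = 11^{-4} = 1/14641.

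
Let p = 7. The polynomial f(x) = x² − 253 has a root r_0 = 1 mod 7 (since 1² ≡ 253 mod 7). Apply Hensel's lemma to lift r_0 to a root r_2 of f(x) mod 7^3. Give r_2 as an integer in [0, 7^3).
r_2 = 78 (mod 343)

Hensel's recurrence: r_{i+1} = r_i − f(r_i)·(f′(r_i))^{-1} mod 7^{i+2}, with f′(x) = 2x. Iterate:
  r_0 = 1 (mod 7)
  r_1 = 29 (mod 49)
  r_2 = 78 (mod 343)
Final: r_2 = 78, and one checks f(r_2) ≡ 0 mod 7^3.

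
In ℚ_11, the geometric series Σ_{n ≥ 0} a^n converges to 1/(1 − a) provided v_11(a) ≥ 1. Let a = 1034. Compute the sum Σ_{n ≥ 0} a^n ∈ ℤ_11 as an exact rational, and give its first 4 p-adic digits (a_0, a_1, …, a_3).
Σ a^n = 1/(1 − a) = -1/1033;  first 4 digits = (1, 6, 0, 8)

v_11(a) = 1 ≥ 1, so the series converges in ℤ_11 to 1/(1 − a) = 1/(1 − 1034) = -1/1033. Expand this rational in ℤ_11: compute digits iteratively via d_i = x_i mod 11, x_{i+1} = (x_i − d_i)/11. The first 4 digits are (1, 6, 0, 8).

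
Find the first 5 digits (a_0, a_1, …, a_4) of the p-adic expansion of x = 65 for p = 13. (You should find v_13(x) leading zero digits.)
(a_0, …, a_4) = (0, 5, 0, 0, 0)

v_13(65) = 1, so a_0 = ... = a_0 = 0. Factor out: x = 13^1 · u with u = 5 a unit in ℤ_13. Expand u iteratively via a_{v+i} = u_i mod 13, u_{i+1} = (u_i − a_{v+i})/13:
  u_0 = 5;  a_1 = 5;  u_1 = (u_0 − 5)/13 = 0
  u_1 = 0;  a_2 = 0;  u_2 = (u_1 − 0)/13 = 0
  u_2 = 0;  a_3 = 0;  u_3 = (u_2 − 0)/13 = 0
  u_3 = 0;  a_4 = 0;  u_4 = (u_3 − 0)/13 = 0
Digits: (0, 5, 0, 0, 0).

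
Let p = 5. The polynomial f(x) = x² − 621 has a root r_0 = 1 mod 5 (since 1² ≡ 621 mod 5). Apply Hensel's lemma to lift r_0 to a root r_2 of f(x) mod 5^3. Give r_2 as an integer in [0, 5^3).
r_2 = 11 (mod 125)

Hensel's recurrence: r_{i+1} = r_i − f(r_i)·(f′(r_i))^{-1} mod 5^{i+2}, with f′(x) = 2x. Iterate:
  r_0 = 1 (mod 5)
  r_1 = 11 (mod 25)
  r_2 = 11 (mod 125)
Final: r_2 = 11, and one checks f(r_2) ≡ 0 mod 5^3.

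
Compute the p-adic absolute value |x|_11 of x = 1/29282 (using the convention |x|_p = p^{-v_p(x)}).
|1/29282|_11 = 14641

Step 1 — compute v_11(x) by factoring powers of 11 out of the numerator and denominator: v_11(1/29282) = -4. Step 2 — apply |x|_p = p^{-v_p(x)} = 11^{4} = 14641.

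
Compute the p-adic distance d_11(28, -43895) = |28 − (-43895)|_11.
d_11(28, -43895) = 1/14641

Step 1 — x − y = 28 − (-43895) = 43923. Step 2 — v_11(43923) = 4 (factor: 43923 = (11^4 · 3); the sign does not affect v_p). Step 3 — |x − y|_11 = 11^{-4} = 1/14641.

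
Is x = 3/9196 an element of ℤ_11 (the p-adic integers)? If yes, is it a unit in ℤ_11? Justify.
x ∉ ℤ_11 (v_11(x) = -2 < 0)

ℤ_11 = {x ∈ ℚ_11 : v_11(x) ≥ 0} and ℤ_11^× = {x ∈ ℤ_11 : v_11(x) = 0}. Here v_11(3/9196) = v_11(num) − v_11(den) = -2; compare against these criteria.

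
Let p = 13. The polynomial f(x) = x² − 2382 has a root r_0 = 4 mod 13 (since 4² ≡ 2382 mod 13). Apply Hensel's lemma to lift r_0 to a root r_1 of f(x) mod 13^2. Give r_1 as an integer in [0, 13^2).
r_1 = 4 (mod 169)

Hensel's recurrence: r_{i+1} = r_i − f(r_i)·(f′(r_i))^{-1} mod 13^{i+2}, with f′(x) = 2x. Iterate:
  r_0 = 4 (mod 13)
  r_1 = 4 (mod 169)
Final: r_1 = 4, and one checks f(r_1) ≡ 0 mod 13^2.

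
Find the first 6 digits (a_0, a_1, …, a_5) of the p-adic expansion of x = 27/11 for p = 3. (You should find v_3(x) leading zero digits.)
(a_0, …, a_5) = (0, 0, 0, 2, 1, 0)

v_3(27/11) = 3, so a_0 = ... = a_2 = 0. Factor out: x = 3^3 · u with u = 1/11 a unit in ℤ_3. Expand u iteratively via a_{v+i} = u_i mod 3, u_{i+1} = (u_i − a_{v+i})/3:
  u_0 = 1/11;  a_3 = 2;  u_1 = (u_0 − 2)/3 = -7/11
  u_1 = -7/11;  a_4 = 1;  u_2 = (u_1 − 1)/3 = -6/11
  u_2 = -6/11;  a_5 = 0;  u_3 = (u_2 − 0)/3 = -2/11
Digits: (0, 0, 0, 2, 1, 0).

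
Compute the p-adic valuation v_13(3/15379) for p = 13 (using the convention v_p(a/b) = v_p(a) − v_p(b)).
v_13(3/15379) = -3

Factor powers of 13 from the numerator and denominator of the reduced fraction: 3 = 13^0 · 3 and 15379 = 13^3 · 7. Apply v_p(a/b) = v_p(a) − v_p(b): v_13(3/15379) = 0 − 3 = -3.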